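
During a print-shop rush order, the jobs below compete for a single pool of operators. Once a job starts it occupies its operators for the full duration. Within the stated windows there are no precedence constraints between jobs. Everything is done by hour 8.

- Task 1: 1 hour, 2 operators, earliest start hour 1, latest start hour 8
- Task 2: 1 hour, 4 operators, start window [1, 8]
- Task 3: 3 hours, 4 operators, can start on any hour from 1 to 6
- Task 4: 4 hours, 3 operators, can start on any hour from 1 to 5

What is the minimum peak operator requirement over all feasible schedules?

Early-start (Task 1@1, Task 2@1, Task 3@1, Task 4@1) gives peak 13: h1:13  h2:7  h3:7  h4:3  h5:0  h6:0  h7:0  h8:0.
Shift Task 2→5, Task 3→6.
Schedule Task 1@1, Task 2@5, Task 3@6, Task 4@1: h1:5  h2:3  h3:3  h4:3  h5:4  h6:4  h7:4  h8:4 — peak 5.

5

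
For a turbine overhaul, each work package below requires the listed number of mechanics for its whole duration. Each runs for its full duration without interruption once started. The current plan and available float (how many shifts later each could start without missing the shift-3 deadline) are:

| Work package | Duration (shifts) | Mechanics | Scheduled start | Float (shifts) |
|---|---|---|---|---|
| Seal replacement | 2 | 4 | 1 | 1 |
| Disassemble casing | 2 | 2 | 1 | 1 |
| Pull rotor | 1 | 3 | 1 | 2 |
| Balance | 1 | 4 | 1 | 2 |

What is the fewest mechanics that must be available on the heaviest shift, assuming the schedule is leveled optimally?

7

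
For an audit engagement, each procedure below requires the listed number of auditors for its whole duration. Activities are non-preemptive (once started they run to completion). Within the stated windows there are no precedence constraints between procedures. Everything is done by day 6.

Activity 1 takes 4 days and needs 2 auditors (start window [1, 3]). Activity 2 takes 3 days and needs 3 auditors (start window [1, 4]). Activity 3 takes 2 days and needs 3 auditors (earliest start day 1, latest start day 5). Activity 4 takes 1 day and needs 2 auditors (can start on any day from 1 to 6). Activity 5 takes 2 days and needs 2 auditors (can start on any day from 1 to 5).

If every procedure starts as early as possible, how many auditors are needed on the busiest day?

12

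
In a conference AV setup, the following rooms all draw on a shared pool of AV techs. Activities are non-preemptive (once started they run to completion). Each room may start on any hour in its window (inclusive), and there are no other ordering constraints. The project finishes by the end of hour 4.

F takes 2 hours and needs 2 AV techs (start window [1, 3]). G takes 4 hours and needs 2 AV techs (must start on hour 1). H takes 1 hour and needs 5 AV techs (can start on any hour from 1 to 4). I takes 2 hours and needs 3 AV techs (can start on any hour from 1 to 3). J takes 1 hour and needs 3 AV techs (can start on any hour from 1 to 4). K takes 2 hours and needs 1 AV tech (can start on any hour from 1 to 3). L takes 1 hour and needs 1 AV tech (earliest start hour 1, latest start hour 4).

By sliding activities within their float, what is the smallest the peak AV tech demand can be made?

8

Early-start (F@1, G@1, H@1, I@1, J@1, K@1, L@1) gives peak 17: h1:17  h2:8  h3:2  h4:2.
Shift H→3, J→4, L→3.
Schedule F@1, G@1, H@3, I@1, J@4, K@1, L@3: h1:8  h2:8  h3:8  h4:5 — peak 8.
Total AV tech-hours = 29 over 4 hours ⇒ peak ≥ ⌈29/4⌉ = 8, so 8 is optimal.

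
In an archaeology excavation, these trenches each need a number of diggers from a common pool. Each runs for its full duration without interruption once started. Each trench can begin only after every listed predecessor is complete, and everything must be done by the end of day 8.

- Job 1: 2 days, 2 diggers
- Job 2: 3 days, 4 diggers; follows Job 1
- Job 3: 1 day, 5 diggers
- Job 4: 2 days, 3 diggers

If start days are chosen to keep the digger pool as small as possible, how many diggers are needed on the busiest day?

5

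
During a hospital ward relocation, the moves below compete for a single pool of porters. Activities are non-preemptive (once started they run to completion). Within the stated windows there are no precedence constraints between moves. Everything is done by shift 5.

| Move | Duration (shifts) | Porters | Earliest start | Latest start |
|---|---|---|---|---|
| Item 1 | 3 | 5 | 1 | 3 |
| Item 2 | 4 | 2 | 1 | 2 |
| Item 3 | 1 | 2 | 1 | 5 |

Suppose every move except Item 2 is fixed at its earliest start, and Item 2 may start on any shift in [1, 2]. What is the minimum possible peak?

Item 2@1: s1:9  s2:7  s3:7  s4:2  s5:0 → peak 9
Item 2@2: s1:7  s2:7  s3:7  s4:2  s5:2 → peak 7
Best is Item 2@2, peak 7.

7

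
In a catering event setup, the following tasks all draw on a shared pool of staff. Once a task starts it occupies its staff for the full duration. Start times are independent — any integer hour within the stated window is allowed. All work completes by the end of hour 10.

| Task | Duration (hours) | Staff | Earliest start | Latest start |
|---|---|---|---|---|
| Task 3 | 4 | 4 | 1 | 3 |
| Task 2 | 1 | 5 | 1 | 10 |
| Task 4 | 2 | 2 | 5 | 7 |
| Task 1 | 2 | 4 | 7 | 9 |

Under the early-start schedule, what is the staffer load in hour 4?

At early start, hour 4 has: Task 3.
Demand: 4 = 4.

4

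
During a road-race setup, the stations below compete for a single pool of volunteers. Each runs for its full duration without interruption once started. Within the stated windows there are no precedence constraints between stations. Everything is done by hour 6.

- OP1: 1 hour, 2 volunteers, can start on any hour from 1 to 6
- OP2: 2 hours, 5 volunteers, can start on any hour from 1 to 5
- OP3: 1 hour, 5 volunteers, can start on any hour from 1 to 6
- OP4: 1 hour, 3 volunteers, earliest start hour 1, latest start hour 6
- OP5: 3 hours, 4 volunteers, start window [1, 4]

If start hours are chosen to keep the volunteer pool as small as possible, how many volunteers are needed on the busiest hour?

Early-start (OP1@1, OP2@1, OP3@1, OP4@1, OP5@1) gives peak 19: h1:19  h2:9  h3:4  h4:0  h5:0  h6:0.
Shift OP3→3, OP4→4, OP5→4.
Schedule OP1@1, OP2@1, OP3@3, OP4@4, OP5@4: h1:7  h2:5  h3:5  h4:7  h5:4  h6:4 — peak 7.

7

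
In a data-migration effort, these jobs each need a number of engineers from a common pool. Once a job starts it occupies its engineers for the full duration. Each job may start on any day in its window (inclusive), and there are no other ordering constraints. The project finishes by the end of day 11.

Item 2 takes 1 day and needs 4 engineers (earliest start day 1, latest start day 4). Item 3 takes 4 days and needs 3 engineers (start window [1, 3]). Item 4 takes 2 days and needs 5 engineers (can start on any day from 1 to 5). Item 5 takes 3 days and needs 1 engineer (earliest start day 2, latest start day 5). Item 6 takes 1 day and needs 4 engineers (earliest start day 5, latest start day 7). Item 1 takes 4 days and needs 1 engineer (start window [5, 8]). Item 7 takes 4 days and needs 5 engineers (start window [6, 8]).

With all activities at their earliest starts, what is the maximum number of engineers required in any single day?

Early-start schedule: Item 2@1, Item 3@1, Item 4@1, Item 5@2, Item 6@5, Item 1@5, Item 7@6.
Load per day: day 1: 12, day 2: 9, day 3: 4, day 4: 4, day 5: 5, day 6: 6, day 7: 6, day 8: 6, day 9: 5, day 10: 0, day 11: 0.
Peak is 12.

12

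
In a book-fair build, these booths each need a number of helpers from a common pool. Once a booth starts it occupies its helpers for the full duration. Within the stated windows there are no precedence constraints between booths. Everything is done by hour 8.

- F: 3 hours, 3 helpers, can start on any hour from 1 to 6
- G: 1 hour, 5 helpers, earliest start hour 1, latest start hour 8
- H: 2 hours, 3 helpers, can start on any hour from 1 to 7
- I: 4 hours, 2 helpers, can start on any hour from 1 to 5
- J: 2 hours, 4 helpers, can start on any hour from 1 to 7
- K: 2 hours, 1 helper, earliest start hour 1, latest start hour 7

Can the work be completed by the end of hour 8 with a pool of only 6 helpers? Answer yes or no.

Schedule F@1, G@6, H@4, I@1, J@7, K@7: h1:5  h2:5  h3:5  h4:5  h5:3  h6:5  h7:5  h8:5 — peak 5 ≤ 6.

yes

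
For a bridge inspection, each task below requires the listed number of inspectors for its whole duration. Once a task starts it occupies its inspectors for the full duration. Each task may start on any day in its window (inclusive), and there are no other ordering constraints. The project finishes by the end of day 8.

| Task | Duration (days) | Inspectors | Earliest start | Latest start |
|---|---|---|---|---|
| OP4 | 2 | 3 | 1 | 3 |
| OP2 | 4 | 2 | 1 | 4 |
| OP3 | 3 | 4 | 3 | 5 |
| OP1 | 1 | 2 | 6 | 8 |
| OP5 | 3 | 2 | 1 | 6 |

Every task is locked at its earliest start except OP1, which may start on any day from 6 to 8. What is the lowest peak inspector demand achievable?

OP1@6: d1:7  d2:7  d3:8  d4:6  d5:4  d6:2  d7:0  d8:0 → peak 8
OP1@7: d1:7  d2:7  d3:8  d4:6  d5:4  d6:0  d7:2  d8:0 → peak 8
OP1@8: d1:7  d2:7  d3:8  d4:6  d5:4  d6:0  d7:0  d8:2 → peak 8
Best is OP1@6, peak 8.

8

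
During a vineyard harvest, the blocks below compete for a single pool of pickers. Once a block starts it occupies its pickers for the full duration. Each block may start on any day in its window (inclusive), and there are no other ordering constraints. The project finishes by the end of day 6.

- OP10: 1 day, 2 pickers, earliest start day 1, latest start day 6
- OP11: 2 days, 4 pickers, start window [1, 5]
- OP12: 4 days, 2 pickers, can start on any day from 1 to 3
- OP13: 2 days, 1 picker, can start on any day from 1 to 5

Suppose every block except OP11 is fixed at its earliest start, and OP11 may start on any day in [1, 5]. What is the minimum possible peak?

OP11@1: d1:9  d2:7  d3:2  d4:2  d5:0  d6:0 → peak 9
OP11@2: d1:5  d2:7  d3:6  d4:2  d5:0  d6:0 → peak 7
OP11@3: d1:5  d2:3  d3:6  d4:6  d5:0  d6:0 → peak 6
OP11@4: d1:5  d2:3  d3:2  d4:6  d5:4  d6:0 → peak 6
OP11@5: d1:5  d2:3  d3:2  d4:2  d5:4  d6:4 → peak 5
Best is OP11@5, peak 5.

5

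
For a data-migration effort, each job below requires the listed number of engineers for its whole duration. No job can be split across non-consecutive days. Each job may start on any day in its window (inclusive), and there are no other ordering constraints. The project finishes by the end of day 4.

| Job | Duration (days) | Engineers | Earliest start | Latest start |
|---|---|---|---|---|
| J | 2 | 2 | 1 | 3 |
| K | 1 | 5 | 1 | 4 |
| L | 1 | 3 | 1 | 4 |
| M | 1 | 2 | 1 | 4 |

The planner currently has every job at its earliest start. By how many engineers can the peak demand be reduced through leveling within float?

Early-start peak: d1:12  d2:2  d3:0  d4:0 ⇒ 12.
Leveled (J@1, K@3, L@1, M@2): d1:5  d2:4  d3:5  d4:0 ⇒ 5.
Reduction 12 − 5 = 7.

7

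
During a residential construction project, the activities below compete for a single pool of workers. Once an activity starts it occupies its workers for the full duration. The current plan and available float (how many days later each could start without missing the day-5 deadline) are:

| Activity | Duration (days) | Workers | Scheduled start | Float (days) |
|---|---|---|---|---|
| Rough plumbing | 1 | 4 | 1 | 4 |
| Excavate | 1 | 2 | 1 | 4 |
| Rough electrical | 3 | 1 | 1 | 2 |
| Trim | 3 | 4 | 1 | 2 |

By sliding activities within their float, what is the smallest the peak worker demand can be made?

5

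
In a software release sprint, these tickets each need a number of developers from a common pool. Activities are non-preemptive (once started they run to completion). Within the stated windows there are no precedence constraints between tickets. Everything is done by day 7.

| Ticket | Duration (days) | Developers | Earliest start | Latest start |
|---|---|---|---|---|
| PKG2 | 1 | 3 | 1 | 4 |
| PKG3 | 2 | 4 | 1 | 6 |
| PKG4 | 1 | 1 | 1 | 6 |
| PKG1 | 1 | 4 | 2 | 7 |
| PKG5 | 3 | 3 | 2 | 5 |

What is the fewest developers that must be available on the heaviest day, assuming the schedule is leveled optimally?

4

Early-start (PKG2@1, PKG3@1, PKG4@1, PKG1@2, PKG5@2) gives peak 11: d1:8  d2:11  d3:3  d4:3  d5:0  d6:0  d7:0.
Shift PKG3→2, PKG1→4, PKG5→5.
Schedule PKG2@1, PKG3@2, PKG4@1, PKG1@4, PKG5@5: d1:4  d2:4  d3:4  d4:4  d5:3  d6:3  d7:3 — peak 4.
Total developer-days = 25 over 7 days ⇒ peak ≥ ⌈25/7⌉ = 4, so 4 is optimal.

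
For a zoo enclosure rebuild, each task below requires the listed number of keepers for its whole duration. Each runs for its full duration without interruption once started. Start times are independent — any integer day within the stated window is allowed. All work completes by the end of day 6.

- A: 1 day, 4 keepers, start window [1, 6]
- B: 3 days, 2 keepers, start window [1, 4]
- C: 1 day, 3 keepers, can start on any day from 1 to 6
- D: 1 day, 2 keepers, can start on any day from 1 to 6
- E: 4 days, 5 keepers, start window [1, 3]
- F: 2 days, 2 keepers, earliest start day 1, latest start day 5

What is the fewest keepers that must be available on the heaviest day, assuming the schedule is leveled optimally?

7

Early-start (A@1, B@1, C@1, D@1, E@1, F@1) gives peak 18: d1:18  d2:9  d3:7  d4:5  d5:0  d6:0.
Shift C→2, D→2, E→3, F→4.
Schedule A@1, B@1, C@2, D@2, E@3, F@4: d1:6  d2:7  d3:7  d4:7  d5:7  d6:5 — peak 7.
Total keeper-days = 39 over 6 days ⇒ peak ≥ ⌈39/6⌉ = 7, so 7 is optimal.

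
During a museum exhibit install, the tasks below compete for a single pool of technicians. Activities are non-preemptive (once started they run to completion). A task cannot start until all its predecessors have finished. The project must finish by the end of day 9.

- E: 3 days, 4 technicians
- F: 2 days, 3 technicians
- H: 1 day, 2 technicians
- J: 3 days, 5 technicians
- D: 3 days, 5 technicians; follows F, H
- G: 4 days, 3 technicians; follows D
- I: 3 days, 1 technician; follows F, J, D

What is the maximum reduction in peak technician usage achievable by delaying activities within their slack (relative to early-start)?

4

Early-start peak: d1:14  d2:12  d3:14  d4:5  d5:5  d6:4  d7:4  d8:4  d9:3 ⇒ 14.
Leveled (E@1, F@1, H@1, J@4, D@3, G@6, I@7): d1:9  d2:7  d3:9  d4:10  d5:10  d6:8  d7:4  d8:4  d9:4 ⇒ 10.
Reduction 14 − 10 = 4.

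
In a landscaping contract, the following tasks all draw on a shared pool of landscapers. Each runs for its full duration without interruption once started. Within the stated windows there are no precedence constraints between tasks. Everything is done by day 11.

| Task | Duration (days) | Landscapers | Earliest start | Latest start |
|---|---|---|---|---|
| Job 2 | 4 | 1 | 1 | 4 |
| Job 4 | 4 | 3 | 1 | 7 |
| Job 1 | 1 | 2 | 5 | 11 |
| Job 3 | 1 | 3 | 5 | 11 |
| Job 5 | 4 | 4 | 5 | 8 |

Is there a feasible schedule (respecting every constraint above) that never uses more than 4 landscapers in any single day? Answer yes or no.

yes

Schedule Job 2@1, Job 4@1, Job 1@5, Job 3@6, Job 5@7: d1:4  d2:4  d3:4  d4:4  d5:2  d6:3  d7:4  d8:4  d9:4  d10:4  d11:0 — peak 4 ≤ 4.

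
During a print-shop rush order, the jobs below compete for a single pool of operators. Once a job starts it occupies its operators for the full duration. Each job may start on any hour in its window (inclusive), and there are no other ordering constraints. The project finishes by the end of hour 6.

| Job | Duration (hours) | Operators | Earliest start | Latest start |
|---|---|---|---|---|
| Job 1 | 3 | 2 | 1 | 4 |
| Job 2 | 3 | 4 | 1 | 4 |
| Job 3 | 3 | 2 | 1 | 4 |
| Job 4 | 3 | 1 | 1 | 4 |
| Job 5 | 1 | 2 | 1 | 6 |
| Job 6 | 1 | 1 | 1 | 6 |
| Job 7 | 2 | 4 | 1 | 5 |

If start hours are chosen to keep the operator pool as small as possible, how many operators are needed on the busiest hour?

7

Early-start (Job 1@1, Job 2@1, Job 3@1, Job 4@1, Job 5@1, Job 6@1, Job 7@1) gives peak 16: h1:16  h2:13  h3:9  h4:0  h5:0  h6:0.
Shift Job 3→4, Job 5→4, Job 6→4, Job 7→5.
Schedule Job 1@1, Job 2@1, Job 3@4, Job 4@1, Job 5@4, Job 6@4, Job 7@5: h1:7  h2:7  h3:7  h4:5  h5:6  h6:6 — peak 7.
Total operator-hours = 38 over 6 hours ⇒ peak ≥ ⌈38/6⌉ = 7, so 7 is optimal.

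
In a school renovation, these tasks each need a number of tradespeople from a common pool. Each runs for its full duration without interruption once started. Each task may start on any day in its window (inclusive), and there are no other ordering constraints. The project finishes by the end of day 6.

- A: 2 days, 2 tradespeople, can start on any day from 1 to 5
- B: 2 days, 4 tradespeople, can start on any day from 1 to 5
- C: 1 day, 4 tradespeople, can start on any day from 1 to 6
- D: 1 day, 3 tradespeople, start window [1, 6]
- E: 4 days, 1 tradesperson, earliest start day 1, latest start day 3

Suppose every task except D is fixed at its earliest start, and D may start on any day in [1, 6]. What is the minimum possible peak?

D@1: d1:14  d2:7  d3:1  d4:1  d5:0  d6:0 → peak 14
D@2: d1:11  d2:10  d3:1  d4:1  d5:0  d6:0 → peak 11
D@3: d1:11  d2:7  d3:4  d4:1  d5:0  d6:0 → peak 11
D@4: d1:11  d2:7  d3:1  d4:4  d5:0  d6:0 → peak 11
D@5: d1:11  d2:7  d3:1  d4:1  d5:3  d6:0 → peak 11
D@6: d1:11  d2:7  d3:1  d4:1  d5:0  d6:3 → peak 11
Best is D@2, peak 11.

11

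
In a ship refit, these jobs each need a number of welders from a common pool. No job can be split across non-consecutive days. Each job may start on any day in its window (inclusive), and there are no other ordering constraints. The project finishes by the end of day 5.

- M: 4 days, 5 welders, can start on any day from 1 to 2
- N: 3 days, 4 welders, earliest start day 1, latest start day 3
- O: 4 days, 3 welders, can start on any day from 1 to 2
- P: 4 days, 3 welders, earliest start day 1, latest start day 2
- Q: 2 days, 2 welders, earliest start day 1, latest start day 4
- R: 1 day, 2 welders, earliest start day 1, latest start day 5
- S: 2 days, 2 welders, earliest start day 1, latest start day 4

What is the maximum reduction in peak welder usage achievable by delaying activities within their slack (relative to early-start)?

Early-start peak: d1:21  d2:19  d3:15  d4:11  d5:0 ⇒ 21.
Leveled (M@1, N@1, O@1, P@1, Q@4, R@5, S@4): d1:15  d2:15  d3:15  d4:15  d5:6 ⇒ 15.
Reduction 21 − 15 = 6.

6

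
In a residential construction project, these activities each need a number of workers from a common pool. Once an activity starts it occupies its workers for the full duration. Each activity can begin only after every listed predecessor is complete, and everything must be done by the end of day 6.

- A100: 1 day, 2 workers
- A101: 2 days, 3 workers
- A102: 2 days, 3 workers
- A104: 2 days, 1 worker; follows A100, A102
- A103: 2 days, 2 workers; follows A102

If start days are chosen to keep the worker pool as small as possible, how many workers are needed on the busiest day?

Early-start (A100@1, A101@1, A102@1, A104@3, A103@3) gives peak 8: d1:8  d2:6  d3:3  d4:3  d5:0  d6:0.
Shift A100→3, A101→5, A104→4.
Schedule A100@3, A101@5, A102@1, A104@4, A103@3: d1:3  d2:3  d3:4  d4:3  d5:4  d6:3 — peak 4.
Total worker-days = 20 over 6 days ⇒ peak ≥ ⌈20/6⌉ = 4, so 4 is optimal.

4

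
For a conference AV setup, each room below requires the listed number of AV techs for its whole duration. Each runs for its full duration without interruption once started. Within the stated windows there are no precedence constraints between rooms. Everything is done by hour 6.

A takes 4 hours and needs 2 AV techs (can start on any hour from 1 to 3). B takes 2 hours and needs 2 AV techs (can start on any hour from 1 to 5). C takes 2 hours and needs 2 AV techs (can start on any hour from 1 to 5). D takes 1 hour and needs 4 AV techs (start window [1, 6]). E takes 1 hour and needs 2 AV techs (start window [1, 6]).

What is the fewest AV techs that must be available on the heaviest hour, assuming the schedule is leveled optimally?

Early-start (A@1, B@1, C@1, D@1, E@1) gives peak 12: h1:12  h2:6  h3:2  h4:2  h5:0  h6:0.
Shift C→3, D→5, E→6.
Schedule A@1, B@1, C@3, D@5, E@6: h1:4  h2:4  h3:4  h4:4  h5:4  h6:2 — peak 4.
Total AV tech-hours = 22 over 6 hours ⇒ peak ≥ ⌈22/6⌉ = 4, so 4 is optimal.

4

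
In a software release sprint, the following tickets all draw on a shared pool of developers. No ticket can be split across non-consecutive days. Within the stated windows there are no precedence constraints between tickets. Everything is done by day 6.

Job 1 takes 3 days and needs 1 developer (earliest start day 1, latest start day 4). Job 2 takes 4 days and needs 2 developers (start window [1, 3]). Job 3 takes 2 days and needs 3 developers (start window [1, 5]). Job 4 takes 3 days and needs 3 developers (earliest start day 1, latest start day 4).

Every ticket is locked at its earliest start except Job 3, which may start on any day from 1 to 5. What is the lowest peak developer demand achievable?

Job 3@1: d1:9  d2:9  d3:6  d4:2  d5:0  d6:0 → peak 9
Job 3@2: d1:6  d2:9  d3:9  d4:2  d5:0  d6:0 → peak 9
Job 3@3: d1:6  d2:6  d3:9  d4:5  d5:0  d6:0 → peak 9
Job 3@4: d1:6  d2:6  d3:6  d4:5  d5:3  d6:0 → peak 6
Job 3@5: d1:6  d2:6  d3:6  d4:2  d5:3  d6:3 → peak 6
Best is Job 3@4, peak 6.

6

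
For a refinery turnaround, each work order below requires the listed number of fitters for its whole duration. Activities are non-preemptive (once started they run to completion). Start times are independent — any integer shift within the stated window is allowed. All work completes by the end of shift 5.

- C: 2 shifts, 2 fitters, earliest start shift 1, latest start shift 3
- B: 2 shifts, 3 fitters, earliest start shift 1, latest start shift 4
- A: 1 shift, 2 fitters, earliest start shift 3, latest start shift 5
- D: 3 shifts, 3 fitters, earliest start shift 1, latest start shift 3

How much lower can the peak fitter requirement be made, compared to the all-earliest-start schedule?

3

Early-start peak: s1:8  s2:8  s3:5  s4:0  s5:0 ⇒ 8.
Leveled (C@1, B@1, A@3, D@3): s1:5  s2:5  s3:5  s4:3  s5:3 ⇒ 5.
Reduction 8 − 5 = 3.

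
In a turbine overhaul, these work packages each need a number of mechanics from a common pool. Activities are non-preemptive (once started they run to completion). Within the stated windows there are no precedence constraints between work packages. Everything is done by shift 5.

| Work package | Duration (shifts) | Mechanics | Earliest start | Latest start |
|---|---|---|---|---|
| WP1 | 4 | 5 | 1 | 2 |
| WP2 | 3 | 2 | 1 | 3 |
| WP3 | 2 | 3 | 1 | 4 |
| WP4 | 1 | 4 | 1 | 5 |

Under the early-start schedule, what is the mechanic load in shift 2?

10

At early start, shift 2 has: WP1, WP2, WP3.
Demand: 5 + 2 + 3 = 10.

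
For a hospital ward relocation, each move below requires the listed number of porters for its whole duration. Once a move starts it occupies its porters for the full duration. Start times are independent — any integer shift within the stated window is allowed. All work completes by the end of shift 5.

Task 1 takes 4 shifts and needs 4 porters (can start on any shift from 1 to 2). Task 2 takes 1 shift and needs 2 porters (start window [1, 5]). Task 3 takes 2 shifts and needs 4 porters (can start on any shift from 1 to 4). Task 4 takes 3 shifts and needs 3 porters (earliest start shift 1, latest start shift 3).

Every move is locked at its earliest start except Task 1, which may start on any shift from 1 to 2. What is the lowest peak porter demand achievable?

11

Task 1@1: s1:13  s2:11  s3:7  s4:4  s5:0 → peak 13
Task 1@2: s1:9  s2:11  s3:7  s4:4  s5:4 → peak 11
Best is Task 1@2, peak 11.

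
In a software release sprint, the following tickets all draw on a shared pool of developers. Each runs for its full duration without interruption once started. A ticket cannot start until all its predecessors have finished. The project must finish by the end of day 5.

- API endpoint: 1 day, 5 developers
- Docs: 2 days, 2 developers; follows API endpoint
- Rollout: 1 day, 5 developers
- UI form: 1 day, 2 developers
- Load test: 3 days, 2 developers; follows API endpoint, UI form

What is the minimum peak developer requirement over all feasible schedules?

Early-start (API endpoint@1, Docs@2, Rollout@1, UI form@1, Load test@2) gives peak 12: d1:12  d2:4  d3:4  d4:2  d5:0.
Shift Rollout→2, Load test→3.
Schedule API endpoint@1, Docs@2, Rollout@2, UI form@1, Load test@3: d1:7  d2:7  d3:4  d4:2  d5:2 — peak 7.

7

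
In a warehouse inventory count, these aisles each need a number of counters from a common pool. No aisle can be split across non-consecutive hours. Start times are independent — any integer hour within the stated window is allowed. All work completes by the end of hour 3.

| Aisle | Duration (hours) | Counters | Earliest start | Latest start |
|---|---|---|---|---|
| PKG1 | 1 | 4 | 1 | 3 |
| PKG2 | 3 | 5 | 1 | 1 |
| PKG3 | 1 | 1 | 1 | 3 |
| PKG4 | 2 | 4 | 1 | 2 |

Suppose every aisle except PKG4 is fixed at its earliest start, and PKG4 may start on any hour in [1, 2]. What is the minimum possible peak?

PKG4@1: h1:14  h2:9  h3:5 → peak 14
PKG4@2: h1:10  h2:9  h3:9 → peak 10
Best is PKG4@2, peak 10.

10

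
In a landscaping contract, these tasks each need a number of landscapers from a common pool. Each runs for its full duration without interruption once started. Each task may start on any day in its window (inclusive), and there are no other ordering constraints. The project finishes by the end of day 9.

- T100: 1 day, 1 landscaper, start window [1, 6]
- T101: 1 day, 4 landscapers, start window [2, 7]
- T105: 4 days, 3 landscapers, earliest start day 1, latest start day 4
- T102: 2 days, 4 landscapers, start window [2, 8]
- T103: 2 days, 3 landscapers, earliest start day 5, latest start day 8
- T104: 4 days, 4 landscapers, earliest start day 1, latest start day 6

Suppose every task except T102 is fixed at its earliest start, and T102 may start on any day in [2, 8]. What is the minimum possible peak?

11

T102@2: d1:8  d2:15  d3:11  d4:7  d5:3  d6:3  d7:0  d8:0  d9:0 → peak 15
T102@3: d1:8  d2:11  d3:11  d4:11  d5:3  d6:3  d7:0  d8:0  d9:0 → peak 11
T102@4: d1:8  d2:11  d3:7  d4:11  d5:7  d6:3  d7:0  d8:0  d9:0 → peak 11
T102@5: d1:8  d2:11  d3:7  d4:7  d5:7  d6:7  d7:0  d8:0  d9:0 → peak 11
T102@6: d1:8  d2:11  d3:7  d4:7  d5:3  d6:7  d7:4  d8:0  d9:0 → peak 11
T102@7: d1:8  d2:11  d3:7  d4:7  d5:3  d6:3  d7:4  d8:4  d9:0 → peak 11
T102@8: d1:8  d2:11  d3:7  d4:7  d5:3  d6:3  d7:0  d8:4  d9:4 → peak 11
Best is T102@3, peak 11.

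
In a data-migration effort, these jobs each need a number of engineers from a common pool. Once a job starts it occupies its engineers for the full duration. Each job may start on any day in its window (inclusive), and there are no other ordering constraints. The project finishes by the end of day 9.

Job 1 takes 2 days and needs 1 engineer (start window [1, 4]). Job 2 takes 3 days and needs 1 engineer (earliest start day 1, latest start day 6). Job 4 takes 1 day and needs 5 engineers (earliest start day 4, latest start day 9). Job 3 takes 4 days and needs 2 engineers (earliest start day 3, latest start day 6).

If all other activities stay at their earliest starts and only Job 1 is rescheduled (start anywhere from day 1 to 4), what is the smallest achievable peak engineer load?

Job 1@1: d1:2  d2:2  d3:3  d4:7  d5:2  d6:2  d7:0  d8:0  d9:0 → peak 7
Job 1@2: d1:1  d2:2  d3:4  d4:7  d5:2  d6:2  d7:0  d8:0  d9:0 → peak 7
Job 1@3: d1:1  d2:1  d3:4  d4:8  d5:2  d6:2  d7:0  d8:0  d9:0 → peak 8
Job 1@4: d1:1  d2:1  d3:3  d4:8  d5:3  d6:2  d7:0  d8:0  d9:0 → peak 8
Best is Job 1@1, peak 7.

7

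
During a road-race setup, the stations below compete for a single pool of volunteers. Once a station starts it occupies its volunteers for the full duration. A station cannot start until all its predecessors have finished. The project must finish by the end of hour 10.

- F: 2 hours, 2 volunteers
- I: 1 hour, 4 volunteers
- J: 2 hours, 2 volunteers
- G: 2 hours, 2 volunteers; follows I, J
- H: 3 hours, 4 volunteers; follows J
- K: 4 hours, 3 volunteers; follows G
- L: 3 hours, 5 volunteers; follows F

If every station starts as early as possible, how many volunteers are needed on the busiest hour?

Early-start schedule: F@1, I@1, J@1, G@3, H@3, K@5, L@3.
Load per hour: hour 1: 8, hour 2: 4, hour 3: 11, hour 4: 11, hour 5: 12, hour 6: 3, hour 7: 3, hour 8: 3, hour 9: 0, hour 10: 0.
Peak is 12.

12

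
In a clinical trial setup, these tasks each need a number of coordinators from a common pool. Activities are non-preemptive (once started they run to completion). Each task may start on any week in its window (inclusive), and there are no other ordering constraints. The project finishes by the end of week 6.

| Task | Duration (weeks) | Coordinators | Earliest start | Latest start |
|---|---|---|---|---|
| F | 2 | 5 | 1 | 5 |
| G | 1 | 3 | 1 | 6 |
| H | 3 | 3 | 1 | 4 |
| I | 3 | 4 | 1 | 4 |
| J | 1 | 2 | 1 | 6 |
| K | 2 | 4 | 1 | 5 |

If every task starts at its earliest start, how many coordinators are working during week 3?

7

At early start, week 3 has: H, I.
Demand: 3 + 4 = 7.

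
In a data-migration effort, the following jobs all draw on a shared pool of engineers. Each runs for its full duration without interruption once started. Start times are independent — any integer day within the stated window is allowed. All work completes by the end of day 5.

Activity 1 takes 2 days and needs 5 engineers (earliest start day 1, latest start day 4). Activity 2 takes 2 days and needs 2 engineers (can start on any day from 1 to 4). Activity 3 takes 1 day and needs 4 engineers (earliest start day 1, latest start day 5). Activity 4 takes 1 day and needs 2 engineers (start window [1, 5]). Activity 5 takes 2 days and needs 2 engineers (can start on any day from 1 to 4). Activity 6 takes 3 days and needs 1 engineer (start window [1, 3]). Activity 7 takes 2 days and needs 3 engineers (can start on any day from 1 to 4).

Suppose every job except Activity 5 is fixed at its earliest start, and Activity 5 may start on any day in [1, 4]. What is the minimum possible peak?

Activity 5@1: d1:19  d2:13  d3:1  d4:0  d5:0 → peak 19
Activity 5@2: d1:17  d2:13  d3:3  d4:0  d5:0 → peak 17
Activity 5@3: d1:17  d2:11  d3:3  d4:2  d5:0 → peak 17
Activity 5@4: d1:17  d2:11  d3:1  d4:2  d5:2 → peak 17
Best is Activity 5@2, peak 17.

17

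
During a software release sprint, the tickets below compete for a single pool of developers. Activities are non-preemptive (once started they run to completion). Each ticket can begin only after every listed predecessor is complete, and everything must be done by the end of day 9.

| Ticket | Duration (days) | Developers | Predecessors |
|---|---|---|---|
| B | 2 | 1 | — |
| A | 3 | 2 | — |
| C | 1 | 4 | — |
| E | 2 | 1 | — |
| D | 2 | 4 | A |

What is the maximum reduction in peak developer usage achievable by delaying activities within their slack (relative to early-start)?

4

Early-start peak: d1:8  d2:4  d3:2  d4:4  d5:4  d6:0  d7:0  d8:0  d9:0 ⇒ 8.
Leveled (B@1, A@1, C@4, E@1, D@5): d1:4  d2:4  d3:2  d4:4  d5:4  d6:4  d7:0  d8:0  d9:0 ⇒ 4.
Reduction 8 − 4 = 4.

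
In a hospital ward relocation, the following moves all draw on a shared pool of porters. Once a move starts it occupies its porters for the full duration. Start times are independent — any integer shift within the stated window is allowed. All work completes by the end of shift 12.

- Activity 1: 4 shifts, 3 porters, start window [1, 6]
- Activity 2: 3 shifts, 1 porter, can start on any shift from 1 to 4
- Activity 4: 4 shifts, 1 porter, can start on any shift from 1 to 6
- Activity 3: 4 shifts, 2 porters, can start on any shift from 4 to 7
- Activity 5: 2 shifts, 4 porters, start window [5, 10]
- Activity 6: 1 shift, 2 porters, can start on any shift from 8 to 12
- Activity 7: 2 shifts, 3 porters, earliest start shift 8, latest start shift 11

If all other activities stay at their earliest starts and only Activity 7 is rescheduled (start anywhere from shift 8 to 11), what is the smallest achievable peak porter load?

Activity 7@8: s1:5  s2:5  s3:5  s4:6  s5:6  s6:6  s7:2  s8:5  s9:3  s10:0  s11:0  s12:0 → peak 6
Activity 7@9: s1:5  s2:5  s3:5  s4:6  s5:6  s6:6  s7:2  s8:2  s9:3  s10:3  s11:0  s12:0 → peak 6
Activity 7@10: s1:5  s2:5  s3:5  s4:6  s5:6  s6:6  s7:2  s8:2  s9:0  s10:3  s11:3  s12:0 → peak 6
Activity 7@11: s1:5  s2:5  s3:5  s4:6  s5:6  s6:6  s7:2  s8:2  s9:0  s10:0  s11:3  s12:3 → peak 6
Best is Activity 7@8, peak 6.

6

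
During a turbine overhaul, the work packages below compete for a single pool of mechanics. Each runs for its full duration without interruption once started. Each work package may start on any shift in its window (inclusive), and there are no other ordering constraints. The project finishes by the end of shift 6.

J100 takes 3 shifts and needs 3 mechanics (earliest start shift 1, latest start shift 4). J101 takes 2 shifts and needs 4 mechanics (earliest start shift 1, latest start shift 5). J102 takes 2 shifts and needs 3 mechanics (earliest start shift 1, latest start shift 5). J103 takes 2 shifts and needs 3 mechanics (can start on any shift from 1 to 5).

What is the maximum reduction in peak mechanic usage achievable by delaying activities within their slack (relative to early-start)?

Early-start peak: s1:13  s2:13  s3:3  s4:0  s5:0  s6:0 ⇒ 13.
Leveled (J100@1, J101@5, J102@1, J103@3): s1:6  s2:6  s3:6  s4:3  s5:4  s6:4 ⇒ 6.
Reduction 13 − 6 = 7.

7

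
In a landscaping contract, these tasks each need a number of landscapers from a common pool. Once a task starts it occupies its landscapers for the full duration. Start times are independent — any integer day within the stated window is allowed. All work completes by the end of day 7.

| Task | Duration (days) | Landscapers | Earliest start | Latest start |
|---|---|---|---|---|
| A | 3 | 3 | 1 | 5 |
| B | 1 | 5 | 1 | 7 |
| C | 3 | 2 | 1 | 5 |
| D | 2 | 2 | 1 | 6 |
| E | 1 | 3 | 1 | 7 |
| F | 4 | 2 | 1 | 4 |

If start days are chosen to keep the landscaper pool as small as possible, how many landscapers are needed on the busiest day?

6

Early-start (A@1, B@1, C@1, D@1, E@1, F@1) gives peak 17: d1:17  d2:9  d3:7  d4:2  d5:0  d6:0  d7:0.
Shift B→7, C→4, D→4, F→2.
Schedule A@1, B@7, C@4, D@4, E@1, F@2: d1:6  d2:5  d3:5  d4:6  d5:6  d6:2  d7:5 — peak 6.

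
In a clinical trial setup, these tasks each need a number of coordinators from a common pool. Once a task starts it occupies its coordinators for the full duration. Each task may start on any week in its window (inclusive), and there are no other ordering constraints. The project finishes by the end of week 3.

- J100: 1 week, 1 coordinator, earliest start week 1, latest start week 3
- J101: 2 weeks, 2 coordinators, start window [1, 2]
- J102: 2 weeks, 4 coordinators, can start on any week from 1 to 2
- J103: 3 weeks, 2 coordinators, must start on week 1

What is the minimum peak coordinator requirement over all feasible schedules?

8

Early-start (J100@1, J101@1, J102@1, J103@1) gives peak 9: w1:9  w2:8  w3:2.
Shift J102→2.
Schedule J100@1, J101@1, J102@2, J103@1: w1:5  w2:8  w3:6 — peak 8.
No arrangement of the 12 feasible schedules does better.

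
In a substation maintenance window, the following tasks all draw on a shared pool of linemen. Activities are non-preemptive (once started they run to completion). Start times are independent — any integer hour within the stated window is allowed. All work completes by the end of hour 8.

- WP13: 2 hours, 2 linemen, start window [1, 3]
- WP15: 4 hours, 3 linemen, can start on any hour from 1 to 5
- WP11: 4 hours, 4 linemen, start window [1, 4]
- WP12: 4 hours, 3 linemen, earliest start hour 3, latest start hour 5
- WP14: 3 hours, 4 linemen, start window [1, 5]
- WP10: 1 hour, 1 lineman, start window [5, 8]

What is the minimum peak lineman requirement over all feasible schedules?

9

Early-start (WP13@1, WP15@1, WP11@1, WP12@3, WP14@1, WP10@5) gives peak 14: h1:13  h2:13  h3:14  h4:10  h5:4  h6:3  h7:0  h8:0.
Shift WP12→5, WP14→5.
Schedule WP13@1, WP15@1, WP11@1, WP12@5, WP14@5, WP10@5: h1:9  h2:9  h3:7  h4:7  h5:8  h6:7  h7:7  h8:3 — peak 9.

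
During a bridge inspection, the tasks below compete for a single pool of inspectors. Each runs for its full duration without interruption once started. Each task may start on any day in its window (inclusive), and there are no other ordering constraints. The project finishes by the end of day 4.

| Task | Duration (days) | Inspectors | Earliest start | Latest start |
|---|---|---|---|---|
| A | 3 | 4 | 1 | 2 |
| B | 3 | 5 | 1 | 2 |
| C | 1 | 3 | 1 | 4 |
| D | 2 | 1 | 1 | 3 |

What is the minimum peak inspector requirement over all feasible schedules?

Early-start (A@1, B@1, C@1, D@1) gives peak 13: d1:13  d2:10  d3:9  d4:0.
Shift C→4.
Schedule A@1, B@1, C@4, D@1: d1:10  d2:10  d3:9  d4:3 — peak 10.

10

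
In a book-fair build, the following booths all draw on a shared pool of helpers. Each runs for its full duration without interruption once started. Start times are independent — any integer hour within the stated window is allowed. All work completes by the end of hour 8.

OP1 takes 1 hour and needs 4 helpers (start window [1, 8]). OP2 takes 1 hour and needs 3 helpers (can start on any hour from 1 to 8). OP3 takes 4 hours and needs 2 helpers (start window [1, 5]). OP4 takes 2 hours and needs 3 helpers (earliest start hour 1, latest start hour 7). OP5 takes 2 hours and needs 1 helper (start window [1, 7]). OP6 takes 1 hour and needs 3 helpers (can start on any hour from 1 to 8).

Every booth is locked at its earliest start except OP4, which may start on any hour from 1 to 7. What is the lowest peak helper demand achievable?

13

OP4@1: h1:16  h2:6  h3:2  h4:2  h5:0  h6:0  h7:0  h8:0 → peak 16
OP4@2: h1:13  h2:6  h3:5  h4:2  h5:0  h6:0  h7:0  h8:0 → peak 13
OP4@3: h1:13  h2:3  h3:5  h4:5  h5:0  h6:0  h7:0  h8:0 → peak 13
OP4@4: h1:13  h2:3  h3:2  h4:5  h5:3  h6:0  h7:0  h8:0 → peak 13
OP4@5: h1:13  h2:3  h3:2  h4:2  h5:3  h6:3  h7:0  h8:0 → peak 13
OP4@6: h1:13  h2:3  h3:2  h4:2  h5:0  h6:3  h7:3  h8:0 → peak 13
OP4@7: h1:13  h2:3  h3:2  h4:2  h5:0  h6:0  h7:3  h8:3 → peak 13
Best is OP4@2, peak 13.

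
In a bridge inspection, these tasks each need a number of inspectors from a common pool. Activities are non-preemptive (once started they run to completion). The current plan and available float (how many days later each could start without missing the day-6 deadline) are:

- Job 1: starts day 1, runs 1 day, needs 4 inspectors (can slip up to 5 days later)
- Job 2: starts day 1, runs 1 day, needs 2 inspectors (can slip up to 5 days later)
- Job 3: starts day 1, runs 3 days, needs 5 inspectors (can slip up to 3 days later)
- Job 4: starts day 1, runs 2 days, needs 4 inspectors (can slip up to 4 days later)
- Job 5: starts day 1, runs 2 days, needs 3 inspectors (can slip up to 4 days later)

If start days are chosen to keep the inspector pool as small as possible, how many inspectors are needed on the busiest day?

Early-start (Job 1@1, Job 2@1, Job 3@1, Job 4@1, Job 5@1) gives peak 18: d1:18  d2:12  d3:5  d4:0  d5:0  d6:0.
Shift Job 3→2, Job 4→5, Job 5→5.
Schedule Job 1@1, Job 2@1, Job 3@2, Job 4@5, Job 5@5: d1:6  d2:5  d3:5  d4:5  d5:7  d6:7 — peak 7.

7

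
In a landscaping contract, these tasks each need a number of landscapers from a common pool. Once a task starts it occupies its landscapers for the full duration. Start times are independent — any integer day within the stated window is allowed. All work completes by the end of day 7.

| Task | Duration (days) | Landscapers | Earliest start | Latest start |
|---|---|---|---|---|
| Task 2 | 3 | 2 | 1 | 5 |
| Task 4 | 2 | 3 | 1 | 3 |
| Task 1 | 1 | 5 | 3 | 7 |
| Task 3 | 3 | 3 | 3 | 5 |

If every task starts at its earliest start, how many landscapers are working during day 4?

At early start, day 4 has: Task 3.
Demand: 3 = 3.

3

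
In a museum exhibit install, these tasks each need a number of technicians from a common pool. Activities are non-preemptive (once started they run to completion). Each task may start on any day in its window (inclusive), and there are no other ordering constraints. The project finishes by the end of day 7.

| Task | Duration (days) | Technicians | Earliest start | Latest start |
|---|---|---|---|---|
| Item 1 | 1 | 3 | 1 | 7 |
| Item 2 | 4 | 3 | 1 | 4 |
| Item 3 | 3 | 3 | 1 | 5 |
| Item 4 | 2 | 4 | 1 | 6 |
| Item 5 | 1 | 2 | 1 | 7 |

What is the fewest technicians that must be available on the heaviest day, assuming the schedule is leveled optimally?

6

Early-start (Item 1@1, Item 2@1, Item 3@1, Item 4@1, Item 5@1) gives peak 15: d1:15  d2:10  d3:6  d4:3  d5:0  d6:0  d7:0.
Shift Item 3→2, Item 4→5, Item 5→5.
Schedule Item 1@1, Item 2@1, Item 3@2, Item 4@5, Item 5@5: d1:6  d2:6  d3:6  d4:6  d5:6  d6:4  d7:0 — peak 6.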